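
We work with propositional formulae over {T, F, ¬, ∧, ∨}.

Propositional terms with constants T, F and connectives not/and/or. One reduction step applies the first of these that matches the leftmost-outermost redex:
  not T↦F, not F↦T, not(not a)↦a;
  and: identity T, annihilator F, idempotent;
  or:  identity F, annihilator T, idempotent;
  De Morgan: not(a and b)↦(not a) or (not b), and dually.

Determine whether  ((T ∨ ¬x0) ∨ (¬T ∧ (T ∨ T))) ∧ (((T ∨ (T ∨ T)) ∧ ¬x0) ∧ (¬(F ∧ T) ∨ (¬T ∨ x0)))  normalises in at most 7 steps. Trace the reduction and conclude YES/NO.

Answer: NO — after 7 steps the term is ¬x0 ∧ ((T ∨ ¬T) ∨ (¬T ∨ x0)), not yet normal

Derivation:
  start: ((T ∨ ¬x0) ∨ (¬T ∧ (T ∨ T))) ∧ (((T ∨ (T ∨ T)) ∧ ¬x0) ∧ (¬(F ∧ T) ∨ (¬T ∨ x0)))
  [1] (T ∨ (¬T ∧ (T ∨ T))) ∧ (((T ∨ (T ∨ T)) ∧ ¬x0) ∧ (¬(F ∧ T) ∨ (¬T ∨ x0)))
  [2] T ∧ (((T ∨ (T ∨ T)) ∧ ¬x0) ∧ (¬(F ∧ T) ∨ (¬T ∨ x0)))
  [3] ((T ∨ (T ∨ T)) ∧ ¬x0) ∧ (¬(F ∧ T) ∨ (¬T ∨ x0))
  [4] (T ∧ ¬x0) ∧ (¬(F ∧ T) ∨ (¬T ∨ x0))
  [5] ¬x0 ∧ (¬(F ∧ T) ∨ (¬T ∨ x0))
  [6] ¬x0 ∧ ((¬F ∨ ¬T) ∨ (¬T ∨ x0))
  [7] ¬x0 ∧ ((T ∨ ¬T) ∨ (¬T ∨ x0))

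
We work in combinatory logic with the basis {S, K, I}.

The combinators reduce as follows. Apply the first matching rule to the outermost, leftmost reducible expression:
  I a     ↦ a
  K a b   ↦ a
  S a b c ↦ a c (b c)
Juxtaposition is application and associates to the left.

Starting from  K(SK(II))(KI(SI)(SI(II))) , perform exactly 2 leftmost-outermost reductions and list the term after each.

Answer: after 2 steps: SKI

Working:
  start: K(SK(II))(KI(SI)(SI(II)))
  step 1: SK(II)
  step 2: SKI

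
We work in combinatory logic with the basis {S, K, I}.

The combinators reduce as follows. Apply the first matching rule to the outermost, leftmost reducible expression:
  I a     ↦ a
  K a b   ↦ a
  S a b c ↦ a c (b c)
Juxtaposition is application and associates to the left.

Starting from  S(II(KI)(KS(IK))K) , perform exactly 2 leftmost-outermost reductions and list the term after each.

  start: S(II(KI)(KS(IK))K)
  →1  S(I(KI)(KS(IK))K)
  →2  S(KI(KS(IK))K)

Answer: after 2 steps: S(KI(KS(IK))K)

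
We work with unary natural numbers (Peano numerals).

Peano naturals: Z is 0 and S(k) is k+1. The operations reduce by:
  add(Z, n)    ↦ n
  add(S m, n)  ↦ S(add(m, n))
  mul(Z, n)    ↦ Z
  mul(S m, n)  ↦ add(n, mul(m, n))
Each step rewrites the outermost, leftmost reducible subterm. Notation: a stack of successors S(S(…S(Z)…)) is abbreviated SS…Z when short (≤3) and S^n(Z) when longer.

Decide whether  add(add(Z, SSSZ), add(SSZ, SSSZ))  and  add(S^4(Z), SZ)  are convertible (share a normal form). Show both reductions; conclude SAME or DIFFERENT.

Answer: DIFFERENT — A ⇓ S^8(Z), B ⇓ S^5(Z)

Derivation:
Term A:
  start: add(add(Z, SSSZ), add(SSZ, SSSZ))
  step 1: add(SSSZ, add(SSZ, SSSZ))
  step 2: S(add(SSZ, add(SSZ, SSSZ)))
  step 3: S(S(add(SZ, add(SSZ, SSSZ))))
  step 4: S(S(S(add(Z, add(SSZ, SSSZ)))))
  step 5: S(S(S(add(SSZ, SSSZ))))
  step 6: S(S(S(S(add(SZ, SSSZ)))))
  step 7: S(S(S(S(S(add(Z, SSSZ))))))
  step 8: S^8(Z)

Term B:
  start: add(S^4(Z), SZ)
  step 1: S(add(SSSZ, SZ))
  step 2: S(S(add(SSZ, SZ)))
  step 3: S(S(S(add(SZ, SZ))))
  step 4: S(S(S(S(add(Z, SZ)))))
  step 5: S^5(Z)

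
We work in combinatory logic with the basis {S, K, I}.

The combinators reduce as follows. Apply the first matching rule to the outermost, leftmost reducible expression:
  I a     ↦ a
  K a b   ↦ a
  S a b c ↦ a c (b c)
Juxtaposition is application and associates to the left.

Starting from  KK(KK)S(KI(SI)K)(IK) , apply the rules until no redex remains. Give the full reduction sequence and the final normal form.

Answer: normal form = SK  (in 3 steps)

Reduction:
  start: KK(KK)S(KI(SI)K)(IK)
  →1  KS(KI(SI)K)(IK)
  →2  S(IK)
  →3  SK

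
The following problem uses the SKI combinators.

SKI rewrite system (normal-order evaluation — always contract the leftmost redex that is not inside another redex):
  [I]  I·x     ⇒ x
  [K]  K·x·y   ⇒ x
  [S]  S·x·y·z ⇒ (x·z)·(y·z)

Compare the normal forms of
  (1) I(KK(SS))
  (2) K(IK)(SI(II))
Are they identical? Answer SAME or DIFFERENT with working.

Term A:
  start: I(KK(SS))
  [1] KK(SS)
  [2] K

Term B:
  start: K(IK)(SI(II))
  [1] IK
  [2] K

Answer: SAME — A ⇓ K, B ⇓ K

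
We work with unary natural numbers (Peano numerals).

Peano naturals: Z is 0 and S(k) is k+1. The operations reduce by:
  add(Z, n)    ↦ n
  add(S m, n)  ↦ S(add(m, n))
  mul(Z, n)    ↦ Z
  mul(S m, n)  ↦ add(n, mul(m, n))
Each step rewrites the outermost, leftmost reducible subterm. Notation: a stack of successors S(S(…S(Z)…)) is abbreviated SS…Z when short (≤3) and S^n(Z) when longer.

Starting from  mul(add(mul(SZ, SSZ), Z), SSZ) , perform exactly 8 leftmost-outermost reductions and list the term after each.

Answer: after 8 steps: S(S(mul(add(S(add(Z, mul(Z, SSZ))), Z), SSZ)))

Working:
  start: mul(add(mul(SZ, SSZ), Z), SSZ)
  →1  mul(add(add(SSZ, mul(Z, SSZ)), Z), SSZ)
  →2  mul(add(S(add(SZ, mul(Z, SSZ))), Z), SSZ)
  →3  mul(S(add(add(SZ, mul(Z, SSZ)), Z)), SSZ)
  →4  add(SSZ, mul(add(add(SZ, mul(Z, SSZ)), Z), SSZ))
  →5  S(add(SZ, mul(add(add(SZ, mul(Z, SSZ)), Z), SSZ)))
  →6  S(S(add(Z, mul(add(add(SZ, mul(Z, SSZ)), Z), SSZ))))
  →7  S(S(mul(add(add(SZ, mul(Z, SSZ)), Z), SSZ)))
  →8  S(S(mul(add(S(add(Z, mul(Z, SSZ))), Z), SSZ)))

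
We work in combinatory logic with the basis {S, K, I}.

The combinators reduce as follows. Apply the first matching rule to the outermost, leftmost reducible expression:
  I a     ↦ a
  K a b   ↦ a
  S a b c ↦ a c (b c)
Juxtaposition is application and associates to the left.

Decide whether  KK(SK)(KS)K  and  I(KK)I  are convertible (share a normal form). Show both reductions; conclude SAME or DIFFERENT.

Term A:
  start: KK(SK)(KS)K
  step 1: K(KS)K
  step 2: KS

Term B:
  start: I(KK)I
  step 1: KKI
  step 2: K

Answer: DIFFERENT — A ⇓ KS, B ⇓ K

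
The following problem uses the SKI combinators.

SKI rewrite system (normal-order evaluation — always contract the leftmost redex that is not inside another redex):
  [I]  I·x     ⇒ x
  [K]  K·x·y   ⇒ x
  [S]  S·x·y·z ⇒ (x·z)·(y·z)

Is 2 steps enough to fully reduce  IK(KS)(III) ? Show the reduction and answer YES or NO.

Answer: YES — reaches normal form KS in 2 ≤ 2 steps

Working:
  start: IK(KS)(III)
  →1  K(KS)(III)
  →2  KS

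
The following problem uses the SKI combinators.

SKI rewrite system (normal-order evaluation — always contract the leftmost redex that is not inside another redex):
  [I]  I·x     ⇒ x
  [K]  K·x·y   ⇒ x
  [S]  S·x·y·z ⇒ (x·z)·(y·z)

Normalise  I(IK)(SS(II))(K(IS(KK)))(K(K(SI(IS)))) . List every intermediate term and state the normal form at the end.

Answer: normal form = S(K(K(SIS)))(K(K(SIS)))  (in 8 steps)

Working:
  start: I(IK)(SS(II))(K(IS(KK)))(K(K(SI(IS))))
  step 1: IK(SS(II))(K(IS(KK)))(K(K(SI(IS))))
  step 2: K(SS(II))(K(IS(KK)))(K(K(SI(IS))))
  step 3: SS(II)(K(K(SI(IS))))
  step 4: S(K(K(SI(IS))))(II(K(K(SI(IS)))))
  step 5: S(K(K(SIS)))(II(K(K(SI(IS)))))
  step 6: S(K(K(SIS)))(I(K(K(SI(IS)))))
  step 7: S(K(K(SIS)))(K(K(SI(IS))))
  step 8: S(K(K(SIS)))(K(K(SIS)))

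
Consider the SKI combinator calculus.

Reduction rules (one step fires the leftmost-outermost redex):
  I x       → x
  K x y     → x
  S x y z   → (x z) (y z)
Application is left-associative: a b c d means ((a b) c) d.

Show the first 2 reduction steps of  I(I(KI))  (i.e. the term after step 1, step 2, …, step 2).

  start: I(I(KI))
  [1] I(KI)
  [2] KI

Answer: after 2 steps: KI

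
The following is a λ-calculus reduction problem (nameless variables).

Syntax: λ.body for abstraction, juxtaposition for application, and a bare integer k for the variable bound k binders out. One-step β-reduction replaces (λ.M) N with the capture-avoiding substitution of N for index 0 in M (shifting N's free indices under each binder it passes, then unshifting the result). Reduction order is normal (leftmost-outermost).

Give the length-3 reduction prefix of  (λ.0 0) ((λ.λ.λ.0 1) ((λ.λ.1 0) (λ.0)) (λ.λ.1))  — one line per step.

  start: (λ.0 0) ((λ.λ.λ.0 1) ((λ.λ.1 0) (λ.0)) (λ.λ.1))
  step 1: (λ.λ.λ.0 1) ((λ.λ.1 0) (λ.0)) (λ.λ.1) ((λ.λ.λ.0 1) ((λ.λ.1 0) (λ.0)) (λ.λ.1))
  step 2: (λ.λ.0 1) (λ.λ.1) ((λ.λ.λ.0 1) ((λ.λ.1 0) (λ.0)) (λ.λ.1))
  step 3: (λ.0 (λ.λ.1)) ((λ.λ.λ.0 1) ((λ.λ.1 0) (λ.0)) (λ.λ.1))

Answer: after 3 steps: (λ.0 (λ.λ.1)) ((λ.λ.λ.0 1) ((λ.λ.1 0) (λ.0)) (λ.λ.1))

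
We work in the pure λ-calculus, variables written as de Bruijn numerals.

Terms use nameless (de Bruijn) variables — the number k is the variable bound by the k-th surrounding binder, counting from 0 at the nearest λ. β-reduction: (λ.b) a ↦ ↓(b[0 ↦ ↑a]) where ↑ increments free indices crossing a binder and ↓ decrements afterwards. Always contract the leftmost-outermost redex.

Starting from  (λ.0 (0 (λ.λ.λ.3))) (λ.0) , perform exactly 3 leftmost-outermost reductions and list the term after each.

Answer: after 3 steps: λ.λ.λ.λ.0

Working:
  start: (λ.0 (0 (λ.λ.λ.3))) (λ.0)
  →1  (λ.0) ((λ.0) (λ.λ.λ.λ.0))
  →2  (λ.0) (λ.λ.λ.λ.0)
  →3  λ.λ.λ.λ.0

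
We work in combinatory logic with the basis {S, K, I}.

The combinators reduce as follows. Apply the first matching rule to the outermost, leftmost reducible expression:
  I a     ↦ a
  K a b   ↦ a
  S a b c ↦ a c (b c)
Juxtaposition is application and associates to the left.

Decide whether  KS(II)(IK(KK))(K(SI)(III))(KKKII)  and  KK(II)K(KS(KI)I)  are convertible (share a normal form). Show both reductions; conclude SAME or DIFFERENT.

Answer: SAME — A ⇓ K, B ⇓ K

Working:
Term A:
  start: KS(II)(IK(KK))(K(SI)(III))(KKKII)
  [1] S(IK(KK))(K(SI)(III))(KKKII)
  [2] IK(KK)(KKKII)(K(SI)(III)(KKKII))
  [3] K(KK)(KKKII)(K(SI)(III)(KKKII))
  [4] KK(K(SI)(III)(KKKII))
  [5] K

Term B:
  start: KK(II)K(KS(KI)I)
  [1] KK(KS(KI)I)
  [2] K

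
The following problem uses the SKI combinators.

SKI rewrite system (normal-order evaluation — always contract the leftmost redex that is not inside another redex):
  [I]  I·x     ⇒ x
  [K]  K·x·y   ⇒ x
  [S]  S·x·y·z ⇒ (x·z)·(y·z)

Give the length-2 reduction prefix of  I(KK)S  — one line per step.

  start: I(KK)S
  [1] KKS
  [2] K

Answer: after 2 steps: K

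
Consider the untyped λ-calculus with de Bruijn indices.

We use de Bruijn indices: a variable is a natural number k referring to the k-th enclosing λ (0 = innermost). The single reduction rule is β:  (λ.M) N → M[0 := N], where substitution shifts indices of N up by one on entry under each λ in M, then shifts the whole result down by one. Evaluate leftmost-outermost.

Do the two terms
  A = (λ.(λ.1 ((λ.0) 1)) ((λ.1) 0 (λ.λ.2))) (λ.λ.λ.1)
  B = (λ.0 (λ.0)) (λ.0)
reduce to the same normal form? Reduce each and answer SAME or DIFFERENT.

Term A:
  start: (λ.(λ.1 ((λ.0) 1)) ((λ.1) 0 (λ.λ.2))) (λ.λ.λ.1)
  step 1: (λ.(λ.λ.λ.1) ((λ.0) (λ.λ.λ.1))) ((λ.λ.λ.λ.1) (λ.λ.λ.1) (λ.λ.λ.λ.λ.1))
  step 2: (λ.λ.λ.1) ((λ.0) (λ.λ.λ.1))
  step 3: λ.λ.1

Term B:
  start: (λ.0 (λ.0)) (λ.0)
  step 1: (λ.0) (λ.0)
  step 2: λ.0

Answer: DIFFERENT — A ⇓ λ.λ.1, B ⇓ λ.0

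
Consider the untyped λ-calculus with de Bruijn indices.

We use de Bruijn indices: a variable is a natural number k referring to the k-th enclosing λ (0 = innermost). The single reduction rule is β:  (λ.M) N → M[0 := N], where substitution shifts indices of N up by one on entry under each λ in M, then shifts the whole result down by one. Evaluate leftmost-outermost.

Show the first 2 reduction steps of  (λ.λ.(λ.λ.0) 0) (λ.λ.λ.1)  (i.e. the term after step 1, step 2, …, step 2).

Answer: after 2 steps: λ.λ.0

Reduction:
  start: (λ.λ.(λ.λ.0) 0) (λ.λ.λ.1)
  [1] λ.(λ.λ.0) 0
  [2] λ.λ.0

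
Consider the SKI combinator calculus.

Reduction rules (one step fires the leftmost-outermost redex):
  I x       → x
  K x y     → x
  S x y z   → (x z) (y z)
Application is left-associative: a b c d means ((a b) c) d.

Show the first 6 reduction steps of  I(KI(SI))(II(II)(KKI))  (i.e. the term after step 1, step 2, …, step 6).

  start: I(KI(SI))(II(II)(KKI))
  →1  KI(SI)(II(II)(KKI))
  →2  I(II(II)(KKI))
  →3  II(II)(KKI)
  →4  I(II)(KKI)
  →5  II(KKI)
  →6  I(KKI)

Answer: after 6 steps: I(KKI)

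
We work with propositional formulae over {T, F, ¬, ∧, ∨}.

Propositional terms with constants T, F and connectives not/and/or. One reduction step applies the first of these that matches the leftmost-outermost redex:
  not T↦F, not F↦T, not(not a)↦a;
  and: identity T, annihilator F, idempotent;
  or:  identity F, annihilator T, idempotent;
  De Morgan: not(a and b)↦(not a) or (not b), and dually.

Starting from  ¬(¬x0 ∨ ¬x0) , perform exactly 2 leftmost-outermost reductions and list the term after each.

  start: ¬(¬x0 ∨ ¬x0)
  [1] ¬¬x0 ∧ ¬¬x0
  [2] ¬¬x0

Answer: after 2 steps: ¬¬x0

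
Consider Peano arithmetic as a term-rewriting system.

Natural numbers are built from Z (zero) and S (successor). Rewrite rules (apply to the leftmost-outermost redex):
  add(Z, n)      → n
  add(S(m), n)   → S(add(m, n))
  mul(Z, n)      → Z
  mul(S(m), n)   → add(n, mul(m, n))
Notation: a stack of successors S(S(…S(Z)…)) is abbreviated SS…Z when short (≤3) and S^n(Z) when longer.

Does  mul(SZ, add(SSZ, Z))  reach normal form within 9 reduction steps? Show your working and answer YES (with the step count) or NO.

  start: mul(SZ, add(SSZ, Z))
  →1  add(add(SSZ, Z), mul(Z, add(SSZ, Z)))
  →2  add(S(add(SZ, Z)), mul(Z, add(SSZ, Z)))
  →3  S(add(add(SZ, Z), mul(Z, add(SSZ, Z))))
  →4  S(add(S(add(Z, Z)), mul(Z, add(SSZ, Z))))
  →5  S(S(add(add(Z, Z), mul(Z, add(SSZ, Z)))))
  →6  S(S(add(Z, mul(Z, add(SSZ, Z)))))
  →7  S(S(mul(Z, add(SSZ, Z))))
  →8  SSZ

Answer: YES — reaches normal form SSZ in 8 ≤ 9 steps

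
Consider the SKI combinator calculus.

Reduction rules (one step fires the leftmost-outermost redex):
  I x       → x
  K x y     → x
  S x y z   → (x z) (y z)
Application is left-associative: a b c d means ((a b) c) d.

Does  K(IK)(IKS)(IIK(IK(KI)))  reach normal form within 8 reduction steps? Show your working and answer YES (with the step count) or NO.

  start: K(IK)(IKS)(IIK(IK(KI)))
  step 1: IK(IIK(IK(KI)))
  step 2: K(IIK(IK(KI)))
  step 3: K(IK(IK(KI)))
  step 4: K(K(IK(KI)))
  step 5: K(K(K(KI)))

Answer: YES — reaches normal form K(K(K(KI))) in 5 ≤ 8 steps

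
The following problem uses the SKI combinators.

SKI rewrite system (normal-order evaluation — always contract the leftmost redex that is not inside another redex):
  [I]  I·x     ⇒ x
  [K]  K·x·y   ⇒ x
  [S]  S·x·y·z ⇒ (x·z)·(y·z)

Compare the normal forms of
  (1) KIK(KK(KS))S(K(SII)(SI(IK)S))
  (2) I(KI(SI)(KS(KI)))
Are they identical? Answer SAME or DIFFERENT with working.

Term A:
  start: KIK(KK(KS))S(K(SII)(SI(IK)S))
  [1] I(KK(KS))S(K(SII)(SI(IK)S))
  [2] KK(KS)S(K(SII)(SI(IK)S))
  [3] KS(K(SII)(SI(IK)S))
  [4] S

Term B:
  start: I(KI(SI)(KS(KI)))
  [1] KI(SI)(KS(KI))
  [2] I(KS(KI))
  [3] KS(KI)
  [4] S

Answer: SAME — A ⇓ S, B ⇓ S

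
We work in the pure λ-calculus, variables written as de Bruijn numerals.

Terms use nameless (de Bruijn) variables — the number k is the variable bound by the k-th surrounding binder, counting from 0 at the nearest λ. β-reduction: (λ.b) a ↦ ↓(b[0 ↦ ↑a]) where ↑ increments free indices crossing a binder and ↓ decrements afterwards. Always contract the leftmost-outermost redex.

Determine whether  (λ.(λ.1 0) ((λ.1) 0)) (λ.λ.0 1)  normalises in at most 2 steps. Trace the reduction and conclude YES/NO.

Answer: NO — after 2 steps the term is (λ.λ.0 1) ((λ.λ.λ.0 1) (λ.λ.0 1)), not yet normal

Derivation:
  start: (λ.(λ.1 0) ((λ.1) 0)) (λ.λ.0 1)
  step 1: (λ.(λ.λ.0 1) 0) ((λ.λ.λ.0 1) (λ.λ.0 1))
  step 2: (λ.λ.0 1) ((λ.λ.λ.0 1) (λ.λ.0 1))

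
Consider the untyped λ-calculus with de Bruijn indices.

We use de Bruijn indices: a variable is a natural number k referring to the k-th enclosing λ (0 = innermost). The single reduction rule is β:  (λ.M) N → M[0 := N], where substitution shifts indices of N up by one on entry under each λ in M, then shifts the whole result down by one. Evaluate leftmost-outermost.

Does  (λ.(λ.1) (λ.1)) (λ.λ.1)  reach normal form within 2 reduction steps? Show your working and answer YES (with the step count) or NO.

  start: (λ.(λ.1) (λ.1)) (λ.λ.1)
  →1  (λ.λ.λ.1) (λ.λ.λ.1)
  →2  λ.λ.1

Answer: YES — reaches normal form λ.λ.1 in 2 ≤ 2 steps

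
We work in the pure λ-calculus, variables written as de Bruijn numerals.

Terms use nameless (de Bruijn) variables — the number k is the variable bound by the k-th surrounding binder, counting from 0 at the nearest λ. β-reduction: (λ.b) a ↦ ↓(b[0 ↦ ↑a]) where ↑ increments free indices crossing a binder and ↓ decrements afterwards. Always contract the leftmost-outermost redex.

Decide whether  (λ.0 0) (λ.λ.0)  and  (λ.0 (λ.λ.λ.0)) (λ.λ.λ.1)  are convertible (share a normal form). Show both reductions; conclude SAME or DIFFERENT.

Answer: DIFFERENT — A ⇓ λ.0, B ⇓ λ.λ.1

Reduction:
Term A:
  start: (λ.0 0) (λ.λ.0)
  step 1: (λ.λ.0) (λ.λ.0)
  step 2: λ.0

Term B:
  start: (λ.0 (λ.λ.λ.0)) (λ.λ.λ.1)
  step 1: (λ.λ.λ.1) (λ.λ.λ.0)
  step 2: λ.λ.1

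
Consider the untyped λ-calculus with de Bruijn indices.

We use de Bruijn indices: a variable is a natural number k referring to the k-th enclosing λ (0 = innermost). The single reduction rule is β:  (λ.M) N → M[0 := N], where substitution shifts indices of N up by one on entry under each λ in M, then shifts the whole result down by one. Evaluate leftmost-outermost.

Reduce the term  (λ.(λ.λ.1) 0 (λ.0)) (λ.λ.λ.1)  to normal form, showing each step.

  start: (λ.(λ.λ.1) 0 (λ.0)) (λ.λ.λ.1)
  [1] (λ.λ.1) (λ.λ.λ.1) (λ.0)
  [2] (λ.λ.λ.λ.1) (λ.0)
  [3] λ.λ.λ.1

Answer: normal form = λ.λ.λ.1  (in 3 steps)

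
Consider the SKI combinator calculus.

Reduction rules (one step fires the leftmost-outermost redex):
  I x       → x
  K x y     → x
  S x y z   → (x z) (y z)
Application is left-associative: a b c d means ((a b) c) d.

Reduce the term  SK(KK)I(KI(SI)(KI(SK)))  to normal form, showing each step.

  start: SK(KK)I(KI(SI)(KI(SK)))
  →1  KI(KKI)(KI(SI)(KI(SK)))
  →2  I(KI(SI)(KI(SK)))
  →3  KI(SI)(KI(SK))
  →4  I(KI(SK))
  →5  KI(SK)
  →6  I

Answer: normal form = I  (in 6 steps)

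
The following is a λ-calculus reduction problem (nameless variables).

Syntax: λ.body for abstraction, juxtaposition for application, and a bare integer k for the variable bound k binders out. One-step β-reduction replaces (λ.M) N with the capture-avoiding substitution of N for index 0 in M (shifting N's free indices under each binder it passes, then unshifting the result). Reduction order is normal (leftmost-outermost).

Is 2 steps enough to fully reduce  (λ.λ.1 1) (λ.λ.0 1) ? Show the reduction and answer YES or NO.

  start: (λ.λ.1 1) (λ.λ.0 1)
  [1] λ.(λ.λ.0 1) (λ.λ.0 1)
  [2] λ.λ.0 (λ.λ.0 1)

Answer: YES — reaches normal form λ.λ.0 (λ.λ.0 1) in 2 ≤ 2 steps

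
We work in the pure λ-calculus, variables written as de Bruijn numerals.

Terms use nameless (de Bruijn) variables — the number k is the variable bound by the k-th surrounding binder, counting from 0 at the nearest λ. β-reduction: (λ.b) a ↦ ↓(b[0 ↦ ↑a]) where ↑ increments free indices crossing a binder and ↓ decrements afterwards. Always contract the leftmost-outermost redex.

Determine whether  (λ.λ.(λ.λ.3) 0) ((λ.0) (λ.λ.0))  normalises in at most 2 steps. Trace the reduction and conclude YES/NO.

  start: (λ.λ.(λ.λ.3) 0) ((λ.0) (λ.λ.0))
  step 1: λ.(λ.λ.(λ.0) (λ.λ.0)) 0
  step 2: λ.λ.(λ.0) (λ.λ.0)

Answer: NO — after 2 steps the term is λ.λ.(λ.0) (λ.λ.0), not yet normal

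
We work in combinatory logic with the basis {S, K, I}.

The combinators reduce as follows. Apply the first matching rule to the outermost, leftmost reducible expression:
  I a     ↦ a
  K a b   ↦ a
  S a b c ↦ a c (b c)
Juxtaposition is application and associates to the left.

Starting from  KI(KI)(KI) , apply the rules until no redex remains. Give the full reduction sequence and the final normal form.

Answer: normal form = KI  (in 2 steps)

Working:
  start: KI(KI)(KI)
  →1  I(KI)
  →2  KI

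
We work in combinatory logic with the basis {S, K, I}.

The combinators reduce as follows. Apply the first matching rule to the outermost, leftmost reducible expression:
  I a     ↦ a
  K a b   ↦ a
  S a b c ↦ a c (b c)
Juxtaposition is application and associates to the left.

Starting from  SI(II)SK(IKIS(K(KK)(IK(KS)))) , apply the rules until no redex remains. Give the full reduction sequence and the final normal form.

Answer: normal form = S(KK)(K(KK))  (in 13 steps)

Reduction:
  start: SI(II)SK(IKIS(K(KK)(IK(KS))))
  [1] IS(IIS)K(IKIS(K(KK)(IK(KS))))
  [2] S(IIS)K(IKIS(K(KK)(IK(KS))))
  [3] IIS(IKIS(K(KK)(IK(KS))))(K(IKIS(K(KK)(IK(KS)))))
  [4] IS(IKIS(K(KK)(IK(KS))))(K(IKIS(K(KK)(IK(KS)))))
  [5] S(IKIS(K(KK)(IK(KS))))(K(IKIS(K(KK)(IK(KS)))))
  [6] S(KIS(K(KK)(IK(KS))))(K(IKIS(K(KK)(IK(KS)))))
  [7] S(I(K(KK)(IK(KS))))(K(IKIS(K(KK)(IK(KS)))))
  [8] S(K(KK)(IK(KS)))(K(IKIS(K(KK)(IK(KS)))))
  [9] S(KK)(K(IKIS(K(KK)(IK(KS)))))
  [10] S(KK)(K(KIS(K(KK)(IK(KS)))))
  [11] S(KK)(K(I(K(KK)(IK(KS)))))
  [12] S(KK)(K(K(KK)(IK(KS))))
  [13] S(KK)(K(KK))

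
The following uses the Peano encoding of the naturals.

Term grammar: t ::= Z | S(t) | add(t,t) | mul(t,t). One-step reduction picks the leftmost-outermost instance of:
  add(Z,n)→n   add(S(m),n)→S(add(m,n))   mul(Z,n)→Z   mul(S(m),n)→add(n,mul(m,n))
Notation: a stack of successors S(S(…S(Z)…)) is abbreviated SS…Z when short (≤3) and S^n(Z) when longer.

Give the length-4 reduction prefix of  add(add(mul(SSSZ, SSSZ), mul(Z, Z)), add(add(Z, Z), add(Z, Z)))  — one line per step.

Answer: after 4 steps: S(add(add(add(SSZ, mul(SSZ, SSSZ)), mul(Z, Z)), add(add(Z, Z), add(Z, Z))))

Reduction:
  start: add(add(mul(SSSZ, SSSZ), mul(Z, Z)), add(add(Z, Z), add(Z, Z)))
  step 1: add(add(add(SSSZ, mul(SSZ, SSSZ)), mul(Z, Z)), add(add(Z, Z), add(Z, Z)))
  step 2: add(add(S(add(SSZ, mul(SSZ, SSSZ))), mul(Z, Z)), add(add(Z, Z), add(Z, Z)))
  step 3: add(S(add(add(SSZ, mul(SSZ, SSSZ)), mul(Z, Z))), add(add(Z, Z), add(Z, Z)))
  step 4: S(add(add(add(SSZ, mul(SSZ, SSSZ)), mul(Z, Z)), add(add(Z, Z), add(Z, Z))))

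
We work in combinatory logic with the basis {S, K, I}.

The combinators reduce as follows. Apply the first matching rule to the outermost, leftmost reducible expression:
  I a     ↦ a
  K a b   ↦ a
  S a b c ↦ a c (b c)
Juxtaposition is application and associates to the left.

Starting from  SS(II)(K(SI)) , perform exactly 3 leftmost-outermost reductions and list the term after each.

Answer: after 3 steps: S(K(SI))(K(SI))

Derivation:
  start: SS(II)(K(SI))
  →1  S(K(SI))(II(K(SI)))
  →2  S(K(SI))(I(K(SI)))
  →3  S(K(SI))(K(SI))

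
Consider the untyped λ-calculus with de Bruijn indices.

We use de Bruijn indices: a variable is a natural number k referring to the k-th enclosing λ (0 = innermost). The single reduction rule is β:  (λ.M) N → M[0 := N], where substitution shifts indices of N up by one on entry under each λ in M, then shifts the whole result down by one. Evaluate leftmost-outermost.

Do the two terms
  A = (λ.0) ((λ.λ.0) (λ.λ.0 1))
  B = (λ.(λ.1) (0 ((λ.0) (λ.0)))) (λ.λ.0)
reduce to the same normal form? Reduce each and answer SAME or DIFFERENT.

Term A:
  start: (λ.0) ((λ.λ.0) (λ.λ.0 1))
  →1  (λ.λ.0) (λ.λ.0 1)
  →2  λ.0

Term B:
  start: (λ.(λ.1) (0 ((λ.0) (λ.0)))) (λ.λ.0)
  →1  (λ.λ.λ.0) ((λ.λ.0) ((λ.0) (λ.0)))
  →2  λ.λ.0

Answer: DIFFERENT — A ⇓ λ.0, B ⇓ λ.λ.0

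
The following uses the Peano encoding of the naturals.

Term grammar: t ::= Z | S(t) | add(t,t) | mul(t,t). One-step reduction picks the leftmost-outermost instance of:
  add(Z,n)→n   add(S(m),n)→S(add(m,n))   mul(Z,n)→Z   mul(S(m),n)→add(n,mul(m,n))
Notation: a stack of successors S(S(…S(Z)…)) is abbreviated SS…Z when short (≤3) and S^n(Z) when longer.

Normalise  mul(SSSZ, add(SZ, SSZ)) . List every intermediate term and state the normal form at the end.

Answer: normal form = S^9(Z)  (in 22 steps)

Reduction:
  start: mul(SSSZ, add(SZ, SSZ))
  step 1: add(add(SZ, SSZ), mul(SSZ, add(SZ, SSZ)))
  step 2: add(S(add(Z, SSZ)), mul(SSZ, add(SZ, SSZ)))
  step 3: S(add(add(Z, SSZ), mul(SSZ, add(SZ, SSZ))))
  step 4: S(add(SSZ, mul(SSZ, add(SZ, SSZ))))
  step 5: S(S(add(SZ, mul(SSZ, add(SZ, SSZ)))))
  step 6: S(S(S(add(Z, mul(SSZ, add(SZ, SSZ))))))
  step 7: S(S(S(mul(SSZ, add(SZ, SSZ)))))
  step 8: S(S(S(add(add(SZ, SSZ), mul(SZ, add(SZ, SSZ))))))
  step 9: S(S(S(add(S(add(Z, SSZ)), mul(SZ, add(SZ, SSZ))))))
  step 10: S(S(S(S(add(add(Z, SSZ), mul(SZ, add(SZ, SSZ)))))))
  step 11: S(S(S(S(add(SSZ, mul(SZ, add(SZ, SSZ)))))))
  step 12: S(S(S(S(S(add(SZ, mul(SZ, add(SZ, SSZ))))))))
  step 13: S(S(S(S(S(S(add(Z, mul(SZ, add(SZ, SSZ)))))))))
  step 14: S(S(S(S(S(S(mul(SZ, add(SZ, SSZ))))))))
  step 15: S(S(S(S(S(S(add(add(SZ, SSZ), mul(Z, add(SZ, SSZ)))))))))
  step 16: S(S(S(S(S(S(add(S(add(Z, SSZ)), mul(Z, add(SZ, SSZ)))))))))
  step 17: S(S(S(S(S(S(S(add(add(Z, SSZ), mul(Z, add(SZ, SSZ))))))))))
  step 18: S(S(S(S(S(S(S(add(SSZ, mul(Z, add(SZ, SSZ))))))))))
  step 19: S(S(S(S(S(S(S(S(add(SZ, mul(Z, add(SZ, SSZ)))))))))))
  step 20: S(S(S(S(S(S(S(S(S(add(Z, mul(Z, add(SZ, SSZ))))))))))))
  step 21: S(S(S(S(S(S(S(S(S(mul(Z, add(SZ, SSZ)))))))))))
  step 22: S^9(Z)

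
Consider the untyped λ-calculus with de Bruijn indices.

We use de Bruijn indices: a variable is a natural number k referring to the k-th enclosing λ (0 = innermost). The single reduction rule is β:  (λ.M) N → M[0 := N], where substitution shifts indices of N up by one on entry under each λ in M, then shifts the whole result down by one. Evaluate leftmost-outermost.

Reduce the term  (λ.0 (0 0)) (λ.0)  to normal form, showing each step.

  start: (λ.0 (0 0)) (λ.0)
  step 1: (λ.0) ((λ.0) (λ.0))
  step 2: (λ.0) (λ.0)
  step 3: λ.0

Answer: normal form = λ.0  (in 3 steps)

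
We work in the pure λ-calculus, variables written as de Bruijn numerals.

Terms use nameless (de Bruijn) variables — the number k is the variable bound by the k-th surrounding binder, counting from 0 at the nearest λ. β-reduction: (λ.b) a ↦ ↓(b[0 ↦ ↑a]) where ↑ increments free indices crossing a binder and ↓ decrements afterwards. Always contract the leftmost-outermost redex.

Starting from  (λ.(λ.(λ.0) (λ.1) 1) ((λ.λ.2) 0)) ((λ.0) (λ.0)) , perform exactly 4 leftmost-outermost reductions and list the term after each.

  start: (λ.(λ.(λ.0) (λ.1) 1) ((λ.λ.2) 0)) ((λ.0) (λ.0))
  [1] (λ.(λ.0) (λ.1) ((λ.0) (λ.0))) ((λ.λ.(λ.0) (λ.0)) ((λ.0) (λ.0)))
  [2] (λ.0) (λ.(λ.λ.(λ.0) (λ.0)) ((λ.0) (λ.0))) ((λ.0) (λ.0))
  [3] (λ.(λ.λ.(λ.0) (λ.0)) ((λ.0) (λ.0))) ((λ.0) (λ.0))
  [4] (λ.λ.(λ.0) (λ.0)) ((λ.0) (λ.0))

Answer: after 4 steps: (λ.λ.(λ.0) (λ.0)) ((λ.0) (λ.0))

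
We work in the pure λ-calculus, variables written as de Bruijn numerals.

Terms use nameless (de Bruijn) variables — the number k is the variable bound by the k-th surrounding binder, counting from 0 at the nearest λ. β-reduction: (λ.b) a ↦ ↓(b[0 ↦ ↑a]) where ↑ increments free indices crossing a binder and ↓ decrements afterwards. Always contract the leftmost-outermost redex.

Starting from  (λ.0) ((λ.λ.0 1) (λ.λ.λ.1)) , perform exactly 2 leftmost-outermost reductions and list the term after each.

  start: (λ.0) ((λ.λ.0 1) (λ.λ.λ.1))
  →1  (λ.λ.0 1) (λ.λ.λ.1)
  →2  λ.0 (λ.λ.λ.1)

Answer: after 2 steps: λ.0 (λ.λ.λ.1)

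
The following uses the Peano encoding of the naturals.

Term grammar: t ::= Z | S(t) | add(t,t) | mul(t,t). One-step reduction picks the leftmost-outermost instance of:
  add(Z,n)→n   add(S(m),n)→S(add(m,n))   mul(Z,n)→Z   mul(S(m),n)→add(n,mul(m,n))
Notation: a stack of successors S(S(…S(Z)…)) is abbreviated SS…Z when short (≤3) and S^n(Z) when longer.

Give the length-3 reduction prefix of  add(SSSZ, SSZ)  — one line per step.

Answer: after 3 steps: S(S(S(add(Z, SSZ))))

Reduction:
  start: add(SSSZ, SSZ)
  step 1: S(add(SSZ, SSZ))
  step 2: S(S(add(SZ, SSZ)))
  step 3: S(S(S(add(Z, SSZ))))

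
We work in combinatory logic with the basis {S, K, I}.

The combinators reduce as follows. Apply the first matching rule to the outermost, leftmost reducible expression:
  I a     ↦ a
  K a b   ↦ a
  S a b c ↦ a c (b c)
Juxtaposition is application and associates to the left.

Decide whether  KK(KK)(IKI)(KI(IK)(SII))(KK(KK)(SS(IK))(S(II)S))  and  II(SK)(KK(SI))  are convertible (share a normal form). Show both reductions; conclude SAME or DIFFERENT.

Answer: DIFFERENT — A ⇓ I, B ⇓ SKK

Working:
Term A:
  start: KK(KK)(IKI)(KI(IK)(SII))(KK(KK)(SS(IK))(S(II)S))
  →1  K(IKI)(KI(IK)(SII))(KK(KK)(SS(IK))(S(II)S))
  →2  IKI(KK(KK)(SS(IK))(S(II)S))
  →3  KI(KK(KK)(SS(IK))(S(II)S))
  →4  I

Term B:
  start: II(SK)(KK(SI))
  →1  I(SK)(KK(SI))
  →2  SK(KK(SI))
  →3  SKK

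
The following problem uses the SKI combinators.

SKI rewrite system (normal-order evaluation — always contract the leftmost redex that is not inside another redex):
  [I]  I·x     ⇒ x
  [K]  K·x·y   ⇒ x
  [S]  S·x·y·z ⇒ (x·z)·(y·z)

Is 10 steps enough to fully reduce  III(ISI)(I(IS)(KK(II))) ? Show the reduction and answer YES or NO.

Answer: YES — reaches normal form SI(SK) in 7 ≤ 10 steps

Reduction:
  start: III(ISI)(I(IS)(KK(II)))
  →1  II(ISI)(I(IS)(KK(II)))
  →2  I(ISI)(I(IS)(KK(II)))
  →3  ISI(I(IS)(KK(II)))
  →4  SI(I(IS)(KK(II)))
  →5  SI(IS(KK(II)))
  →6  SI(S(KK(II)))
  →7  SI(SK)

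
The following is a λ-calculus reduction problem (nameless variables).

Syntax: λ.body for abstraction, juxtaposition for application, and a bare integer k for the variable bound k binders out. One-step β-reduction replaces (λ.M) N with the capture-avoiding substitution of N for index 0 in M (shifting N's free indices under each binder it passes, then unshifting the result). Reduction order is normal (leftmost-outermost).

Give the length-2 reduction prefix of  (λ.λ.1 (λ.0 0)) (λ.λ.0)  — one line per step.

Answer: after 2 steps: λ.λ.0

Working:
  start: (λ.λ.1 (λ.0 0)) (λ.λ.0)
  →1  λ.(λ.λ.0) (λ.0 0)
  →2  λ.λ.0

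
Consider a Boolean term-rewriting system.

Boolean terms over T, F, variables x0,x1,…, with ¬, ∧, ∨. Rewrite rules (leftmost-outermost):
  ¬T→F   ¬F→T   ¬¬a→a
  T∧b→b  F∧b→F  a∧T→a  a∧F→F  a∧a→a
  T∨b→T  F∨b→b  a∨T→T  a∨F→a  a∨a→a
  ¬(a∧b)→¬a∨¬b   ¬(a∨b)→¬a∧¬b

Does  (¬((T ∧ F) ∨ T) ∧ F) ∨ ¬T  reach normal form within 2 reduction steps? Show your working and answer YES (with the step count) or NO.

  start: (¬((T ∧ F) ∨ T) ∧ F) ∨ ¬T
  [1] F ∨ ¬T
  [2] ¬T

Answer: NO — after 2 steps the term is ¬T, not yet normal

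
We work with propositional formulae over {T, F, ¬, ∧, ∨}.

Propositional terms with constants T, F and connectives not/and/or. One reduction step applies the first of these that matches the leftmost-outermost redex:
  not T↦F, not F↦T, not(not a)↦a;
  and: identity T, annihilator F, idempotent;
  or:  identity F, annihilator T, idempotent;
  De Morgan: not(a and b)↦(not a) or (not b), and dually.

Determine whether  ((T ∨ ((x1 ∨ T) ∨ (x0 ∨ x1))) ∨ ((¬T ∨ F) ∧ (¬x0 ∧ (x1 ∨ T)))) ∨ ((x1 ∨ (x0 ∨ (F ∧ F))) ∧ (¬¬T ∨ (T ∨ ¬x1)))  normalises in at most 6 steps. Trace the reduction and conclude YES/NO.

Answer: YES — reaches normal form T in 3 ≤ 6 steps

Reduction:
  start: ((T ∨ ((x1 ∨ T) ∨ (x0 ∨ x1))) ∨ ((¬T ∨ F) ∧ (¬x0 ∧ (x1 ∨ T)))) ∨ ((x1 ∨ (x0 ∨ (F ∧ F))) ∧ (¬¬T ∨ (T ∨ ¬x1)))
  →1  (T ∨ ((¬T ∨ F) ∧ (¬x0 ∧ (x1 ∨ T)))) ∨ ((x1 ∨ (x0 ∨ (F ∧ F))) ∧ (¬¬T ∨ (T ∨ ¬x1)))
  →2  T ∨ ((x1 ∨ (x0 ∨ (F ∧ F))) ∧ (¬¬T ∨ (T ∨ ¬x1)))
  →3  T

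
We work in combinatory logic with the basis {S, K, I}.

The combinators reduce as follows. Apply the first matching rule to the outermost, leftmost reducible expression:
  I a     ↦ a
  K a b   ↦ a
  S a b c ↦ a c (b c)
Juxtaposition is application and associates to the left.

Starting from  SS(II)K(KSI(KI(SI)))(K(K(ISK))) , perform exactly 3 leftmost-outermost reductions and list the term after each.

Answer: after 3 steps: KSI(KI(SI))(K(K(ISK)))

Working:
  start: SS(II)K(KSI(KI(SI)))(K(K(ISK)))
  step 1: SK(IIK)(KSI(KI(SI)))(K(K(ISK)))
  step 2: K(KSI(KI(SI)))(IIK(KSI(KI(SI))))(K(K(ISK)))
  step 3: KSI(KI(SI))(K(K(ISK)))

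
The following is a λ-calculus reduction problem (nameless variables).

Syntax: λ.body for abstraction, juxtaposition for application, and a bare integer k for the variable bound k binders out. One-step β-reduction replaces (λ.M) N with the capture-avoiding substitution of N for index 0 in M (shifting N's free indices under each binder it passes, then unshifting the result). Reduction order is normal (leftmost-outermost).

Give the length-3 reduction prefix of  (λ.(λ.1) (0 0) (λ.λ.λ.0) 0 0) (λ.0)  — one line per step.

  start: (λ.(λ.1) (0 0) (λ.λ.λ.0) 0 0) (λ.0)
  →1  (λ.λ.0) ((λ.0) (λ.0)) (λ.λ.λ.0) (λ.0) (λ.0)
  →2  (λ.0) (λ.λ.λ.0) (λ.0) (λ.0)
  →3  (λ.λ.λ.0) (λ.0) (λ.0)

Answer: after 3 steps: (λ.λ.λ.0) (λ.0) (λ.0)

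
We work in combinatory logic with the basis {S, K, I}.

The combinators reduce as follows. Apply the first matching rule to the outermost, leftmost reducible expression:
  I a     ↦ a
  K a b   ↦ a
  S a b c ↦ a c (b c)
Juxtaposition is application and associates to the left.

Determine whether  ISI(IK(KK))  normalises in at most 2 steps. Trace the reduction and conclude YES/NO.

  start: ISI(IK(KK))
  [1] SI(IK(KK))
  [2] SI(K(KK))

Answer: YES — reaches normal form SI(K(KK)) in 2 ≤ 2 steps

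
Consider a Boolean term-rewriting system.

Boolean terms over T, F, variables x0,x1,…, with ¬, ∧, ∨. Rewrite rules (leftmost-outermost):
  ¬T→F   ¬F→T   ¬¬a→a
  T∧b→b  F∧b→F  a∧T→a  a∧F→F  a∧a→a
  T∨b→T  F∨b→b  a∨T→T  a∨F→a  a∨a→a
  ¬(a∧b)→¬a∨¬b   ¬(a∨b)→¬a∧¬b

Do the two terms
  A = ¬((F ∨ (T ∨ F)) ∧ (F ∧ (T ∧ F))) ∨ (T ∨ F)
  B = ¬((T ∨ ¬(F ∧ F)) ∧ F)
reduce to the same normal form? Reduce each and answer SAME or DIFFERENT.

Answer: SAME — A ⇓ T, B ⇓ T

Working:
Term A:
  start: ¬((F ∨ (T ∨ F)) ∧ (F ∧ (T ∧ F))) ∨ (T ∨ F)
  step 1: (¬(F ∨ (T ∨ F)) ∨ ¬(F ∧ (T ∧ F))) ∨ (T ∨ F)
  step 2: ((¬F ∧ ¬(T ∨ F)) ∨ ¬(F ∧ (T ∧ F))) ∨ (T ∨ F)
  step 3: ((T ∧ ¬(T ∨ F)) ∨ ¬(F ∧ (T ∧ F))) ∨ (T ∨ F)
  step 4: (¬(T ∨ F) ∨ ¬(F ∧ (T ∧ F))) ∨ (T ∨ F)
  step 5: ((¬T ∧ ¬F) ∨ ¬(F ∧ (T ∧ F))) ∨ (T ∨ F)
  step 6: ((F ∧ ¬F) ∨ ¬(F ∧ (T ∧ F))) ∨ (T ∨ F)
  step 7: (F ∨ ¬(F ∧ (T ∧ F))) ∨ (T ∨ F)
  step 8: ¬(F ∧ (T ∧ F)) ∨ (T ∨ F)
  step 9: (¬F ∨ ¬(T ∧ F)) ∨ (T ∨ F)
  step 10: (T ∨ ¬(T ∧ F)) ∨ (T ∨ F)
  step 11: T ∨ (T ∨ F)
  step 12: T

Term B:
  start: ¬((T ∨ ¬(F ∧ F)) ∧ F)
  step 1: ¬(T ∨ ¬(F ∧ F)) ∨ ¬F
  step 2: (¬T ∧ ¬¬(F ∧ F)) ∨ ¬F
  step 3: (F ∧ ¬¬(F ∧ F)) ∨ ¬F
  step 4: F ∨ ¬F
  step 5: ¬F
  step 6: T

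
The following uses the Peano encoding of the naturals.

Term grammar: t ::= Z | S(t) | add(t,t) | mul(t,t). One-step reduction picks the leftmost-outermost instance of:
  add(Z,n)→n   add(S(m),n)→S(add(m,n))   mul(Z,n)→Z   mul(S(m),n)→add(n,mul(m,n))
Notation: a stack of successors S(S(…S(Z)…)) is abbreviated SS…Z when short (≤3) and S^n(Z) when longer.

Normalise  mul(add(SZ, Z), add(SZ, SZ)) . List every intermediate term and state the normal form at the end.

  start: mul(add(SZ, Z), add(SZ, SZ))
  [1] mul(S(add(Z, Z)), add(SZ, SZ))
  [2] add(add(SZ, SZ), mul(add(Z, Z), add(SZ, SZ)))
  [3] add(S(add(Z, SZ)), mul(add(Z, Z), add(SZ, SZ)))
  [4] S(add(add(Z, SZ), mul(add(Z, Z), add(SZ, SZ))))
  [5] S(add(SZ, mul(add(Z, Z), add(SZ, SZ))))
  [6] S(S(add(Z, mul(add(Z, Z), add(SZ, SZ)))))
  [7] S(S(mul(add(Z, Z), add(SZ, SZ))))
  [8] S(S(mul(Z, add(SZ, SZ))))
  [9] SSZ

Answer: normal form = SSZ  (in 9 steps)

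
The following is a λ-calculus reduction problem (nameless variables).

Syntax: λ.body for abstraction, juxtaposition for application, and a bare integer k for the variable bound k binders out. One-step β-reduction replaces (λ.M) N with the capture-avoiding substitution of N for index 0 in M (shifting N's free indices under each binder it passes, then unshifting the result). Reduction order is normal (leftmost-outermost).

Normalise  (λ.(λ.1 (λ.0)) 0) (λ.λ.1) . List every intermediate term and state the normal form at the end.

Answer: normal form = λ.λ.0  (in 3 steps)

Working:
  start: (λ.(λ.1 (λ.0)) 0) (λ.λ.1)
  step 1: (λ.(λ.λ.1) (λ.0)) (λ.λ.1)
  step 2: (λ.λ.1) (λ.0)
  step 3: λ.λ.0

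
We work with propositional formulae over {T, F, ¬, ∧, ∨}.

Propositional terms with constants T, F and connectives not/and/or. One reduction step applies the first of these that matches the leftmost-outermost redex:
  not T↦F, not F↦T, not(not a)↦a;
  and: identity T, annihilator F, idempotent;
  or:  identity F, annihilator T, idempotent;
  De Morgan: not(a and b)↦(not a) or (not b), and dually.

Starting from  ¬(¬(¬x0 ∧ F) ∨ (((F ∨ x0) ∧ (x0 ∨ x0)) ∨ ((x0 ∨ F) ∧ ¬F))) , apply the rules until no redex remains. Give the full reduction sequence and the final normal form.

  start: ¬(¬(¬x0 ∧ F) ∨ (((F ∨ x0) ∧ (x0 ∨ x0)) ∨ ((x0 ∨ F) ∧ ¬F)))
  step 1: ¬¬(¬x0 ∧ F) ∧ ¬(((F ∨ x0) ∧ (x0 ∨ x0)) ∨ ((x0 ∨ F) ∧ ¬F))
  step 2: (¬x0 ∧ F) ∧ ¬(((F ∨ x0) ∧ (x0 ∨ x0)) ∨ ((x0 ∨ F) ∧ ¬F))
  step 3: F ∧ ¬(((F ∨ x0) ∧ (x0 ∨ x0)) ∨ ((x0 ∨ F) ∧ ¬F))
  step 4: F

Answer: normal form = F  (in 4 steps)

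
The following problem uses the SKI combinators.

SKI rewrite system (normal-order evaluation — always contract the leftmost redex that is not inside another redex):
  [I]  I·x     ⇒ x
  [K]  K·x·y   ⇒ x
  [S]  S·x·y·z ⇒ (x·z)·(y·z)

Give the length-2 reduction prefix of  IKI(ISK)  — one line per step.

Answer: after 2 steps: I

Derivation:
  start: IKI(ISK)
  [1] KI(ISK)
  [2] I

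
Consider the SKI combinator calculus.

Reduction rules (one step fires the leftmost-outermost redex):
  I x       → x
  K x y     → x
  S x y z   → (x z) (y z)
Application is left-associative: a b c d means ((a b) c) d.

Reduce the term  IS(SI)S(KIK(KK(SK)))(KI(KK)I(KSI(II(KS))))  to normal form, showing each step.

  start: IS(SI)S(KIK(KK(SK)))(KI(KK)I(KSI(II(KS))))
  →1  S(SI)S(KIK(KK(SK)))(KI(KK)I(KSI(II(KS))))
  →2  SI(KIK(KK(SK)))(S(KIK(KK(SK))))(KI(KK)I(KSI(II(KS))))
  →3  I(S(KIK(KK(SK))))(KIK(KK(SK))(S(KIK(KK(SK)))))(KI(KK)I(KSI(II(KS))))
  →4  S(KIK(KK(SK)))(KIK(KK(SK))(S(KIK(KK(SK)))))(KI(KK)I(KSI(II(KS))))
  →5  KIK(KK(SK))(KI(KK)I(KSI(II(KS))))(KIK(KK(SK))(S(KIK(KK(SK))))(KI(KK)I(KSI(II(KS)))))
  →6  I(KK(SK))(KI(KK)I(KSI(II(KS))))(KIK(KK(SK))(S(KIK(KK(SK))))(KI(KK)I(KSI(II(KS)))))
  →7  KK(SK)(KI(KK)I(KSI(II(KS))))(KIK(KK(SK))(S(KIK(KK(SK))))(KI(KK)I(KSI(II(KS)))))
  →8  K(KI(KK)I(KSI(II(KS))))(KIK(KK(SK))(S(KIK(KK(SK))))(KI(KK)I(KSI(II(KS)))))
  →9  KI(KK)I(KSI(II(KS)))
  →10  II(KSI(II(KS)))
  →11  I(KSI(II(KS)))
  →12  KSI(II(KS))
  →13  S(II(KS))
  →14  S(I(KS))
  →15  S(KS)

Answer: normal form = S(KS)  (in 15 steps)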